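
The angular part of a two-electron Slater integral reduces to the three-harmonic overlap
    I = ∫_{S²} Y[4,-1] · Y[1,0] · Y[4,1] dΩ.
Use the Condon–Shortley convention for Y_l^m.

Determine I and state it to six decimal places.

L=9 odd ⇒ parity kills the (l;000) factor ⇒ I = 0

0.000000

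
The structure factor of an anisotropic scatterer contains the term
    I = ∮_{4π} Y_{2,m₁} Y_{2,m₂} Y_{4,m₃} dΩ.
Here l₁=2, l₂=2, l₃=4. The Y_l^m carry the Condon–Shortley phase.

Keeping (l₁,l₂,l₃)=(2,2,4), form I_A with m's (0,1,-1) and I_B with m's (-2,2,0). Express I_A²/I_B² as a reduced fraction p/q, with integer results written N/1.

30/1

Same 2,2,4: normalisation and zero-m 3j drop out of the ratio.
A: Δ: 0! 4! 4! / 9! → 1/630; sum: t=0:+1/24 = 1/24; 3j²(2 2 4; 0 1 -1) = Δ·Π!·Σ² = 1/21  (sign -1)
B: Δ: 0! 4! 4! / 9! → 1/630; sum: t=0:+1/576 = 1/576; 3j²(2 2 4; -2 2 0) = Δ·Π!·Σ² = 1/630  (sign +1)
I_A²/I_B² = (1/21)/(1/630) = 30/1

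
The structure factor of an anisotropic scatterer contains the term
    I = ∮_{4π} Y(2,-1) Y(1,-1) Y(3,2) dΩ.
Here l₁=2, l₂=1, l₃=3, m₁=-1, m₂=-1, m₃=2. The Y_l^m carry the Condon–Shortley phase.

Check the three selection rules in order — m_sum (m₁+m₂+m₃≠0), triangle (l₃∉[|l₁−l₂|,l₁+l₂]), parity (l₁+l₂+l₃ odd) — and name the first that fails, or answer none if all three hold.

m₁+m₂+m₃ = -1 − 1 + 2 = 0  ✓
triangle: |2−1|=1 ≤ l₃=3 ≤ 2+1=3  ✓
parity: l₁+l₂+l₃ = 6 is even  ✓

none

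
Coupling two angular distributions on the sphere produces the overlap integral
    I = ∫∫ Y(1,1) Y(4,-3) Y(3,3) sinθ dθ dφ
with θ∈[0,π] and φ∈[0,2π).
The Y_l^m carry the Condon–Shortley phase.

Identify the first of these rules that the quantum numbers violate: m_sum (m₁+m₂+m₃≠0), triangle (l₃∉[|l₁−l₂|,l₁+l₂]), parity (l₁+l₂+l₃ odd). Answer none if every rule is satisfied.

Σmᵢ = 1  ✗
l₃∈[|l₁−l₂|,l₁+l₂]=[3,5], have l₃=3
Σlᵢ = 8 ⇒ even

m_sum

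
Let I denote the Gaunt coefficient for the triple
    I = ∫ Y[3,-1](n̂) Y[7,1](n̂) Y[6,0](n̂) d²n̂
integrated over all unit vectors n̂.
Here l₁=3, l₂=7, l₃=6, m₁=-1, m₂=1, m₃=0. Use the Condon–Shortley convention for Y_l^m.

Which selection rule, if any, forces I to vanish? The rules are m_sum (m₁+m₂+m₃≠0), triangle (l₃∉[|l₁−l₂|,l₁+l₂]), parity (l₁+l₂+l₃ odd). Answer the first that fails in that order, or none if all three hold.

none

Σmᵢ = 0  ✓
l₃∈[|l₁−l₂|,l₁+l₂]=[4,10], have l₃=6  ✓
Σlᵢ = 16 ⇒ even  ✓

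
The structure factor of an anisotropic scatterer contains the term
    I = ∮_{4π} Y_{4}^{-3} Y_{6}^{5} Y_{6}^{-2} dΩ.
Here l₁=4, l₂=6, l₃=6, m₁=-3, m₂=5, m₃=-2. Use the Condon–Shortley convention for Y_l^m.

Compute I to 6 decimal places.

m-sum 0 ✓  L=16 even ✓  2≤6≤10 ✓
Π(2lᵢ+1) = 9×13×13 = 1521
triangle coeff Δ(4,6,6) = 1/15315300
Σ_t [0,4]: t=0:+1/829440 t=1:−1/25920 t=2:+1/9216 t=3:−1/25920 t=4:+1/829440 = 7/207360
(3j)²=28/2431 [(4 6 6; 0 0 0)], sign=+1
Σ_t [3,4]: t=3:−1/5806080 t=4:+1/725760 = 1/829440
(3j)²=49/2652 [(4 6 6; -3 5 -2)], sign=+1
⇒ 4πI² = 1029/3179
I = (+1)√(1029/3179/(4π)) = 0.16049352

0.160494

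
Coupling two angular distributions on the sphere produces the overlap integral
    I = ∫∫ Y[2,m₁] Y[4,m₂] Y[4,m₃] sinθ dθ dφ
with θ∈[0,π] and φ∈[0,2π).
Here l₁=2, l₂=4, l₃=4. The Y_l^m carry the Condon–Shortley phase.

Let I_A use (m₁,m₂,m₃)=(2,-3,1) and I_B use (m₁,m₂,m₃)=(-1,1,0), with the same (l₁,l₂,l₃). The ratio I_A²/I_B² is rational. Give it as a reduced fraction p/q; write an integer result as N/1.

63/5

Same 2,4,4: normalisation and zero-m 3j drop out of the ratio.
A: Δ: 2! 2! 6! / 11! → 1/13860; sum: t=0:+1/480 = 1/480; 3j²(2 4 4; 2 -3 1) = Δ·Π!·Σ² = 3/110  (sign -1)
B: Δ: 2! 2! 6! / 11! → 1/13860; sum: t=1:−1/96 t=2:+1/72 = 1/288; 3j²(2 4 4; -1 1 0) = Δ·Π!·Σ² = 1/462  (sign +1)
I_A²/I_B² = (3/110)/(1/462) = 63/5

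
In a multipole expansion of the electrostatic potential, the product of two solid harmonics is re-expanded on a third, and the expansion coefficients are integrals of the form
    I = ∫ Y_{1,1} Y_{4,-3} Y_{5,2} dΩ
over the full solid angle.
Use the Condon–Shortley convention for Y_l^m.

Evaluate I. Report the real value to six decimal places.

0.085055

Rules hold: Σm=0, L=10 even, 3≤5≤5.
N = 3·9·11 = 297
Δ = 0!·2!·8!/11! = 1/495
Racah Σ t=0..0: t=0:+1/576 = 1/576
⇒ 3j(1 4 5; 0 0 0)² = 5/99, sgn -1
Racah Σ t=0..0: t=0:+1/10080 = 1/10080
⇒ 3j(1 4 5; 1 -3 2)² = 1/165, sgn -1
4πI² = N·(3j₀)²·(3jₘ)² = 1/11
I = +1·√(0.0909091/4π) = 0.08505478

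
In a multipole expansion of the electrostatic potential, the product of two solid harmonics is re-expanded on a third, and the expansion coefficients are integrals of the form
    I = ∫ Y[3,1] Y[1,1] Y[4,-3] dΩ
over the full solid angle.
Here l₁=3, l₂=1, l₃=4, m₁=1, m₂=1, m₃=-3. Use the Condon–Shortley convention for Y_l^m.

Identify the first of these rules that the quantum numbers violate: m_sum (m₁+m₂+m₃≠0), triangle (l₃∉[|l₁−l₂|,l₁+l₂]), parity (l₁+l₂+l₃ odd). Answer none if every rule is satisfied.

m_sum

Σmᵢ = -1  ✗
l₃∈[|l₁−l₂|,l₁+l₂]=[2,4], have l₃=4
Σlᵢ = 8 ⇒ even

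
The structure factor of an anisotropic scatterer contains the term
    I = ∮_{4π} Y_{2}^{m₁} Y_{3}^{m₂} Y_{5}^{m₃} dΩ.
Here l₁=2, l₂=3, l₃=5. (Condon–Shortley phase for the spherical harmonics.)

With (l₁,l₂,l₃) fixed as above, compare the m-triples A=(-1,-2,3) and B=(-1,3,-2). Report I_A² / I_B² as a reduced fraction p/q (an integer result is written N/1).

16/1

Same 2,3,5: normalisation and zero-m 3j drop out of the ratio.
A: Δ: 0! 4! 6! / 11! → 1/2310; sum: t=0:+1/720 = 1/720; 3j²(2 3 5; -1 -2 3) = Δ·Π!·Σ² = 8/165  (sign +1)
B: Δ: 0! 4! 6! / 11! → 1/2310; sum: t=0:+1/4320 = 1/4320; 3j²(2 3 5; -1 3 -2) = Δ·Π!·Σ² = 1/330  (sign -1)
I_A²/I_B² = (8/165)/(1/330) = 16/1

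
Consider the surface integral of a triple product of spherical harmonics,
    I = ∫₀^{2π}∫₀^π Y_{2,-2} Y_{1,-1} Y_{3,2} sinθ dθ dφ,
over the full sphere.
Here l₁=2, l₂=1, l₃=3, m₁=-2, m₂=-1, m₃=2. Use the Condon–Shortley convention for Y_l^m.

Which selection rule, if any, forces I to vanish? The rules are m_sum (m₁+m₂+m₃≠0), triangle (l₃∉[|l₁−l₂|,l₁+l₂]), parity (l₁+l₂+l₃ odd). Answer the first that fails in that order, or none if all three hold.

m_sum

azimuthal sum: -2 − 1 + 2 = -1  ✗
1 ≤ 3 ≤ 3 (triangle on l)
L = 2 + 1 + 3 = 6 (even)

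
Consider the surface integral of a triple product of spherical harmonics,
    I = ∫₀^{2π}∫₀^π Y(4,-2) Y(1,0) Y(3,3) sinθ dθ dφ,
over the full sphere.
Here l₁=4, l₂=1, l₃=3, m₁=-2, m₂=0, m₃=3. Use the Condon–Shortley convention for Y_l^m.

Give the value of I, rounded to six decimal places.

Σmᵢ = 1 ≠ 0, so the φ-integral vanishes; I = 0

0.000000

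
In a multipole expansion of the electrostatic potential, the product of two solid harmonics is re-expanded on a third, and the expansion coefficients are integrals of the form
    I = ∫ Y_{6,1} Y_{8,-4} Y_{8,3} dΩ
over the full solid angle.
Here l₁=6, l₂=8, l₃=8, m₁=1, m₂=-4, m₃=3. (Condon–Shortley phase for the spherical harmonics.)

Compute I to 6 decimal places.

m-sum 0 ✓  L=22 even ✓  2≤8≤14 ✓
Π(2lᵢ+1) = 13×17×17 = 3757
triangle coeff Δ(6,8,8) = 1/13742520792
Σ_t [0,6]: t=0:+1/41803776000 t=1:−1/435456000 t=2:+1/39813120 t=3:−1/18662400 t=4:+1/39813120 t=5:−1/435456000 t=6:+1/41803776000 = -11/1393459200
(3j)²=600/96577 [(6 8 8; 0 0 0)], sign=-1
Σ_t [0,4]: t=0:+1/1492992000 t=1:−1/174182400 t=2:+1/139345920 t=3:−1/627056640 t=4:+1/20901888000 = 1/1791590400
(3j)²=875/1158924 [(6 8 8; 1 -4 3)], sign=-1
⇒ 4πI² = 43750/2482597
I = (+1)√(43750/2482597/(4π)) = 0.03744820

0.037448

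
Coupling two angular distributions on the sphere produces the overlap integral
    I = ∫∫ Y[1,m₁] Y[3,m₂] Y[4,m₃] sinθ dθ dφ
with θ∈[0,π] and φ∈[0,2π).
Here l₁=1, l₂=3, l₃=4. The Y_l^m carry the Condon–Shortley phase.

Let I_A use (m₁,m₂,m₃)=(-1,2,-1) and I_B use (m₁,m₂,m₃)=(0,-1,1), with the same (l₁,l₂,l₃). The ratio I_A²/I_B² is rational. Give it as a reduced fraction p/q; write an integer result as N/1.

1/5

Same 1,3,4: normalisation and zero-m 3j drop out of the ratio.
A: Δ: 0! 2! 6! / 9! → 1/252; sum: t=0:+1/240 = 1/240; 3j²(1 3 4; -1 2 -1) = Δ·Π!·Σ² = 1/84  (sign -1)
B: Δ: 0! 2! 6! / 9! → 1/252; sum: t=0:+1/48 = 1/48; 3j²(1 3 4; 0 -1 1) = Δ·Π!·Σ² = 5/84  (sign -1)
I_A²/I_B² = (1/84)/(5/84) = 1/5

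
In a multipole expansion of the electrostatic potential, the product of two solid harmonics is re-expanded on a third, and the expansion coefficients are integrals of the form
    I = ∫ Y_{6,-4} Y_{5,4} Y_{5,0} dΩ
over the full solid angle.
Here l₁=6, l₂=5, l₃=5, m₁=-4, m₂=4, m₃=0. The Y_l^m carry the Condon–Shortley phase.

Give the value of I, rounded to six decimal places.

-0.082328

m-sum 0 ✓  L=16 even ✓  1≤5≤11 ✓
Π(2lᵢ+1) = 13×11×11 = 1573
triangle coeff Δ(6,5,5) = 1/28588560
Σ_t [1,5]: t=1:−1/345600 t=2:+1/13824 t=3:−1/5184 t=4:+1/13824 t=5:−1/345600 = -7/129600
(3j)²=80/7293 [(6 5 5; 0 0 0)], sign=+1
Σ_t [5,6]: t=5:−1/345600 t=6:+1/207360 = 1/518400
(3j)²=12/2431 [(6 5 5; -4 4 0)], sign=-1
⇒ 4πI² = 320/3757
I = (-1)√(320/3757/(4π)) = -0.08232836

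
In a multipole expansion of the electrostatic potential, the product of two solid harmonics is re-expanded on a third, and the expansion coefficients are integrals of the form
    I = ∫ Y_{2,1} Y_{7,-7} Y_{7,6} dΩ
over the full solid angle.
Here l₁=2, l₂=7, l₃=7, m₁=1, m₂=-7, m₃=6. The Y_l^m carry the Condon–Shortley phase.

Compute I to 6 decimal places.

-0.170036

Checks pass: Σm=0; 16 even; l₃=7∈[5,9].
(2·2+1)(2·7+1)(2·7+1) = 1125
Δ: 2! 2! 12! / 17! → 1/185640
sum: t=0:+1/2419200 t=1:−1/518400 t=2:+1/2419200 = -1/907200
3j²(2 7 7; 0 0 0) = Δ·Π!·Σ² = 56/3315  (sign +1)
sum: t=0:+1/958003200 = 1/958003200
3j²(2 7 7; 1 -7 6) = Δ·Π!·Σ² = 13/680  (sign -1)
combine: 4πI² = 1125·56/3315·13/680 = 105/289
take √, sign -1: I = -0.17003597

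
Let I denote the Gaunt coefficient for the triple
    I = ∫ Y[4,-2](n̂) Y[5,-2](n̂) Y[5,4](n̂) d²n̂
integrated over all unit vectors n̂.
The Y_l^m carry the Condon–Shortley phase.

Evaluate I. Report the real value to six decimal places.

Checks pass: Σm=0; 14 even; l₃=5∈[1,9].
(2·4+1)(2·5+1)(2·5+1) = 1089
Δ: 4! 4! 6! / 15! → 1/3153150
sum: t=0:+1/69120 t=1:−1/1728 t=2:+1/576 t=3:−1/1728 t=4:+1/69120 = 7/11520
3j²(4 5 5; 0 0 0) = Δ·Π!·Σ² = 2/143  (sign -1)
sum: t=2:+1/11520 t=3:−1/25920 = 1/20736
3j²(4 5 5; -2 -2 4) = Δ·Π!·Σ² = 5/429  (sign -1)
combine: 4πI² = 1089·2/143·5/429 = 30/169
take √, sign +1: I = 0.11885360

0.118854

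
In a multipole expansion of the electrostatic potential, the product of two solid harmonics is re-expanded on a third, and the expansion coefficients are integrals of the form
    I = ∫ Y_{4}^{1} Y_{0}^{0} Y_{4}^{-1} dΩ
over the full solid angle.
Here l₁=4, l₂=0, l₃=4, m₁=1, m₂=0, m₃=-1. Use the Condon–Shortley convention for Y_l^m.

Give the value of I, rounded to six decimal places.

m-sum 0 ✓  L=8 even ✓  4≤4≤4 ✓
Π(2lᵢ+1) = 9×1×9 = 81
triangle coeff Δ(4,0,4) = 1/9
Σ_t [0,0]: t=0:+1/576 = 1/576
(3j)²=1/9 [(4 0 4; 0 0 0)], sign=+1
Σ_t [0,0]: t=0:+1/720 = 1/720
(3j)²=1/9 [(4 0 4; 1 0 -1)], sign=-1
⇒ 4πI² = 1/1
I = (-1)√(1/1/(4π)) = -0.28209479

-0.282095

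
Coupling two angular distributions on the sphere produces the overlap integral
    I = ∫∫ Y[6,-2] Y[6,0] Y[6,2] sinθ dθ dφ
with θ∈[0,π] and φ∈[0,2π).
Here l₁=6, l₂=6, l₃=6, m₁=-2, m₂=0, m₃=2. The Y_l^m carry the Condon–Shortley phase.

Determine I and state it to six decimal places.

-0.062979

m-sum 0 ✓  L=18 even ✓  0≤6≤12 ✓
Π(2lᵢ+1) = 13×13×13 = 2197
triangle coeff Δ(6,6,6) = 1/325909584
Σ_t [0,6]: t=0:+1/373248000 t=1:−1/1728000 t=2:+1/110592 t=3:−1/46656 t=4:+1/110592 t=5:−1/1728000 t=6:+1/373248000 = -7/1555200
(3j)²=400/46189 [(6 6 6; 0 0 0)], sign=-1
Σ_t [2,6]: t=2:+1/1658880 t=3:−1/155520 t=4:+1/110592 t=5:−1/518400 t=6:+1/24883200 = 11/8294400
(3j)²=11/4199 [(6 6 6; -2 0 2)], sign=+1
⇒ 4πI² = 5200/104329
I = (-1)√(5200/104329/(4π)) = -0.06297878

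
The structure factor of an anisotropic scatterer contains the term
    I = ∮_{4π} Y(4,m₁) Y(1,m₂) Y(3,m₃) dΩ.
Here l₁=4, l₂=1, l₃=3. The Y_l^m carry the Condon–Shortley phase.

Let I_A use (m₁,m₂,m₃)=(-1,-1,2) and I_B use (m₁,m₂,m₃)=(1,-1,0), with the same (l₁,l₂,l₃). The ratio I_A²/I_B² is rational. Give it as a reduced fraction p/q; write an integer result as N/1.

l's match ⇒ only the (l;m) 3-j factors differ between A and B.
A: triangle coeff Δ(4,1,3) = 1/252; Σ_t [0,0]: t=0:+1/240 = 1/240; (3j)²=1/84 [(4 1 3; -1 -1 2)], sign=-1
B: triangle coeff Δ(4,1,3) = 1/252; Σ_t [0,0]: t=0:+1/72 = 1/72; (3j)²=5/126 [(4 1 3; 1 -1 0)], sign=-1
I_A²/I_B² = (1/84)/(5/126) = 3/10

3/10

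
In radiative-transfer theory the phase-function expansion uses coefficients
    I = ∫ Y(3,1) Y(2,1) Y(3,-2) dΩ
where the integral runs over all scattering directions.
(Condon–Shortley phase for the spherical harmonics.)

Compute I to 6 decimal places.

0.162868

Checks pass: Σm=0; 8 even; l₃=3∈[1,5].
(2·3+1)(2·2+1)(2·3+1) = 245
Δ: 2! 4! 2! / 9! → 1/3780
sum: t=0:+1/24 t=1:−1/4 t=2:+1/24 = -1/6
3j²(3 2 3; 0 0 0) = Δ·Π!·Σ² = 4/105  (sign +1)
sum: t=1:−1/12 t=2:+1/48 = -1/16
3j²(3 2 3; 1 1 -2) = Δ·Π!·Σ² = 1/28  (sign +1)
combine: 4πI² = 245·4/105·1/28 = 1/3
take √, sign +1: I = 0.16286750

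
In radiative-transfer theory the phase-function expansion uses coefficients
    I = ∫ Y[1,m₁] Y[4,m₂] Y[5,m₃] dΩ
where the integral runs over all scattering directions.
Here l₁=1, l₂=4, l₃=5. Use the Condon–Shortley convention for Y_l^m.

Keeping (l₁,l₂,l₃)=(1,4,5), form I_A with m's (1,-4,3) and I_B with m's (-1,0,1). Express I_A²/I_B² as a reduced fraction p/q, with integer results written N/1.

1/15

Shared (l₁,l₂,l₃)=(1,4,5): N and (l;000)² cancel in I_A²/I_B².
A: Δ = 0!·2!·8!/11! = 1/495; Racah Σ t=0..0: t=0:+1/80640 = 1/80640; ⇒ 3j(1 4 5; 1 -4 3)² = 1/495, sgn +1
B: Δ = 0!·2!·8!/11! = 1/495; Racah Σ t=0..0: t=0:+1/1152 = 1/1152; ⇒ 3j(1 4 5; -1 0 1)² = 1/33, sgn +1
I_A²/I_B² = (1/495)/(1/33) = 1/15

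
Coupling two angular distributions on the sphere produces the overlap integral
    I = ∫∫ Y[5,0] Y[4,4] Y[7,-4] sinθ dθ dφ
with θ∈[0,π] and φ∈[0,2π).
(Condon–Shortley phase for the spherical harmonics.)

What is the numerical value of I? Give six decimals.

-0.178703

Checks pass: Σm=0; 16 even; l₃=7∈[1,9].
(2·5+1)(2·4+1)(2·7+1) = 1485
Δ: 2! 8! 6! / 17! → 1/6126120
sum: t=0:+1/69120 t=1:−1/20736 t=2:+1/69120 = -1/51840
3j²(5 4 7; 0 0 0) = Δ·Π!·Σ² = 280/21879  (sign +1)
sum: t=2:+1/1036800 = 1/1036800
3j²(5 4 7; 0 4 -4) = Δ·Π!·Σ² = 14/663  (sign -1)
combine: 4πI² = 1485·280/21879·14/663 = 19600/48841
take √, sign -1: I = -0.17870258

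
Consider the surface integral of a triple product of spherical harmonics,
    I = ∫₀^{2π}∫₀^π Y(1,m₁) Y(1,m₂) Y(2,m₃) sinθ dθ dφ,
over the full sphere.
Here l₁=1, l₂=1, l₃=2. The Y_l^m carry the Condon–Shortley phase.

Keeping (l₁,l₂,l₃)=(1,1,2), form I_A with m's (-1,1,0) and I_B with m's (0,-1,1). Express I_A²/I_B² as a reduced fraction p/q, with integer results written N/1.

1/3

l's match ⇒ only the (l;m) 3-j factors differ between A and B.
A: triangle coeff Δ(1,1,2) = 1/30; Σ_t [0,0]: t=0:+1/4 = 1/4; (3j)²=1/30 [(1 1 2; -1 1 0)], sign=+1
B: triangle coeff Δ(1,1,2) = 1/30; Σ_t [0,0]: t=0:+1/2 = 1/2; (3j)²=1/10 [(1 1 2; 0 -1 1)], sign=-1
I_A²/I_B² = (1/30)/(1/10) = 1/3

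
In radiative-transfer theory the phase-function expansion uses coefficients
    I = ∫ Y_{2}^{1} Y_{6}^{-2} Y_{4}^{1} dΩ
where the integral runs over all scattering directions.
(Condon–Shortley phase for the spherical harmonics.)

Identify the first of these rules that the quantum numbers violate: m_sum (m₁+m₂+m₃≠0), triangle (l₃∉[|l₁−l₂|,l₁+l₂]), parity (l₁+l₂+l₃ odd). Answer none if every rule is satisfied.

Σmᵢ = 0  ✓
l₃∈[|l₁−l₂|,l₁+l₂]=[4,8], have l₃=4  ✓
Σlᵢ = 12 ⇒ even  ✓

none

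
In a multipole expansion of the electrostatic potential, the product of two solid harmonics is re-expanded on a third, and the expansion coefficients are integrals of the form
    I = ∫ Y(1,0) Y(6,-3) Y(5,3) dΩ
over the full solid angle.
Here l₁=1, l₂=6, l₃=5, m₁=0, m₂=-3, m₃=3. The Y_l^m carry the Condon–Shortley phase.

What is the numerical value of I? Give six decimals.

Rules hold: Σm=0, L=12 even, 5≤5≤7.
N = 3·13·11 = 429
Δ = 2!·0!·10!/13! = 1/858
Racah Σ t=1..1: t=1:−1/14400 = -1/14400
⇒ 3j(1 6 5; 0 0 0)² = 6/143, sgn +1
Racah Σ t=1..1: t=1:−1/80640 = -1/80640
⇒ 3j(1 6 5; 0 -3 3)² = 9/286, sgn -1
4πI² = N·(3j₀)²·(3jₘ)² = 81/143
I = -1·√(0.566434/4π) = -0.21230956

-0.212310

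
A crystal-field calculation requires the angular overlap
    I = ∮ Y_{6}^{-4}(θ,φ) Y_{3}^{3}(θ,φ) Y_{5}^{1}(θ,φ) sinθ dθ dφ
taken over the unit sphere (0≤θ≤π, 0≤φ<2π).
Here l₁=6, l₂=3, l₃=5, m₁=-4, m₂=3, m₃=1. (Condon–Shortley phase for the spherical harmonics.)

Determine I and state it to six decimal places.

Checks pass: Σm=0; 14 even; l₃=5∈[3,9].
(2·6+1)(2·3+1)(2·5+1) = 1001
Δ: 4! 8! 2! / 15! → 1/675675
sum: t=1:−1/8640 t=2:+1/2304 t=3:−1/8640 = 7/34560
3j²(6 3 5; 0 0 0) = Δ·Π!·Σ² = 7/429  (sign -1)
sum: t=4:+1/69120 = 1/69120
3j²(6 3 5; -4 3 1) = Δ·Π!·Σ² = 4/143  (sign +1)
combine: 4πI² = 1001·7/429·4/143 = 196/429
take √, sign -1: I = -0.19067531

-0.190675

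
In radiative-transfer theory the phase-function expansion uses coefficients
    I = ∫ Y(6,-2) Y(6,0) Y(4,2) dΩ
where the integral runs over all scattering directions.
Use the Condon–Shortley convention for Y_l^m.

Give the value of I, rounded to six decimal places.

m-sum 0 ✓  L=16 even ✓  0≤4≤12 ✓
Π(2lᵢ+1) = 13×13×9 = 1521
triangle coeff Δ(6,6,4) = 1/15315300
Σ_t [2,6]: t=2:+1/829440 t=3:−1/25920 t=4:+1/9216 t=5:−1/25920 t=6:+1/829440 = 7/207360
(3j)²=28/2431 [(6 6 4; 0 0 0)], sign=+1
Σ_t [4,6]: t=4:+1/55296 t=5:−1/25920 t=6:+1/138240 = -11/829440
(3j)²=11/1326 [(6 6 4; -2 0 2)], sign=-1
⇒ 4πI² = 42/289
I = (-1)√(42/289/(4π)) = -0.10754019

-0.107540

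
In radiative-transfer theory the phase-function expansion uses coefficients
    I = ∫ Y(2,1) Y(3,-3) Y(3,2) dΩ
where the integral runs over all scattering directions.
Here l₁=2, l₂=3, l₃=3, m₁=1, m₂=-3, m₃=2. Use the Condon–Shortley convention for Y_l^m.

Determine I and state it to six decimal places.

-0.210261

m-sum 0 ✓  L=8 even ✓  1≤3≤5 ✓
Π(2lᵢ+1) = 5×7×7 = 245
triangle coeff Δ(2,3,3) = 1/3780
Σ_t [0,2]: t=0:+1/24 t=1:−1/4 t=2:+1/24 = -1/6
(3j)²=4/105 [(2 3 3; 0 0 0)], sign=+1
Σ_t [0,0]: t=0:+1/48 = 1/48
(3j)²=5/84 [(2 3 3; 1 -3 2)], sign=-1
⇒ 4πI² = 5/9
I = (-1)√(5/9/(4π)) = -0.21026104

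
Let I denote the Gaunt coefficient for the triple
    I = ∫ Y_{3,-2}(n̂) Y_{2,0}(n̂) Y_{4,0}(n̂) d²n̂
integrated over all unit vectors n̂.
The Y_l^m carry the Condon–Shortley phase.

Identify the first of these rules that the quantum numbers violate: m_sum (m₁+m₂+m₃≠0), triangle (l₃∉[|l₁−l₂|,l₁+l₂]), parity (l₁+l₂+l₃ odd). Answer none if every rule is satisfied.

m₁+m₂+m₃ = -2 + 0 + 0 = -2  ✗
triangle: |3−2|=1 ≤ l₃=4 ≤ 3+2=5
parity: l₁+l₂+l₃ = 9 is odd

m_sum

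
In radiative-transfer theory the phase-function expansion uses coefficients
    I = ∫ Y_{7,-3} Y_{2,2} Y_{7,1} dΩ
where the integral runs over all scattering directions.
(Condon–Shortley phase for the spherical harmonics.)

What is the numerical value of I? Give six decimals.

0.181642

Rules hold: Σm=0, L=16 even, 5≤7≤9.
N = 15·5·15 = 1125
Δ = 2!·12!·2!/17! = 1/185640
Racah Σ t=0..2: t=0:+1/2419200 t=1:−1/518400 t=2:+1/2419200 = -1/907200
⇒ 3j(7 2 7; 0 0 0)² = 56/3315, sgn +1
Racah Σ t=2..2: t=2:+1/3870720 = 1/3870720
⇒ 3j(7 2 7; -3 2 1)² = 135/6188, sgn +1
4πI² = N·(3j₀)²·(3jₘ)² = 20250/48841
I = +1·√(0.414611/4π) = 0.18164160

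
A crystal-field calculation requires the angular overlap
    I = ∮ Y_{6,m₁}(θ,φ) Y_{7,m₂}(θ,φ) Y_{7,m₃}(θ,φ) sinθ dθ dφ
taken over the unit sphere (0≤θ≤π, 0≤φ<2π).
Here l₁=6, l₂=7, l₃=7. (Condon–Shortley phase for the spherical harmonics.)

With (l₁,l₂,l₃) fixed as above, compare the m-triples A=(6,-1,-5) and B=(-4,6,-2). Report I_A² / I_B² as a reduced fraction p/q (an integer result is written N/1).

88/117

l's match ⇒ only the (l;m) 3-j factors differ between A and B.
A: triangle coeff Δ(6,7,7) = 1/2444321880; Σ_t [0,0]: t=0:+1/746496000 = 1/746496000; (3j)²=616/62985 [(6 7 7; 6 -1 -5)], sign=+1
B: triangle coeff Δ(6,7,7) = 1/2444321880; Σ_t [5,6]: t=5:−1/580608000 t=6:+1/174182400 = 1/248832000; (3j)²=21/1615 [(6 7 7; -4 6 -2)], sign=-1
I_A²/I_B² = (616/62985)/(21/1615) = 88/117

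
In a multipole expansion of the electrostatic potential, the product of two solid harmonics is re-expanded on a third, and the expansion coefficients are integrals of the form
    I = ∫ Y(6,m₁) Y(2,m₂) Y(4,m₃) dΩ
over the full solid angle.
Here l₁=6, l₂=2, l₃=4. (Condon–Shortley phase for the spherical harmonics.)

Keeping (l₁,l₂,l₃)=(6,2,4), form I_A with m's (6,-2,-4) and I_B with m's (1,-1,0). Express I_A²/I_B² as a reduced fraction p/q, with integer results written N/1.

Shared (l₁,l₂,l₃)=(6,2,4): N and (l;000)² cancel in I_A²/I_B².
A: Δ = 4!·8!·0!/13! = 1/6435; Racah Σ t=0..0: t=0:+1/967680 = 1/967680; ⇒ 3j(6 2 4; 6 -2 -4)² = 1/13, sgn +1
B: Δ = 4!·8!·0!/13! = 1/6435; Racah Σ t=1..1: t=1:−1/3456 = -1/3456; ⇒ 3j(6 2 4; 1 -1 0)² = 35/1287, sgn -1
I_A²/I_B² = (1/13)/(35/1287) = 99/35

99/35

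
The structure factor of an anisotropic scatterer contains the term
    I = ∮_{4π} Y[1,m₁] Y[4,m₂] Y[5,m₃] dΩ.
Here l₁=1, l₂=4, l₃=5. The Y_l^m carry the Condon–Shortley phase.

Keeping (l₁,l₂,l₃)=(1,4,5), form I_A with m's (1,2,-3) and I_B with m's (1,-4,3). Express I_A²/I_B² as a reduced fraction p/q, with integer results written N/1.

Same 1,4,5: normalisation and zero-m 3j drop out of the ratio.
A: Δ: 0! 2! 8! / 11! → 1/495; sum: t=0:+1/2880 = 1/2880; 3j²(1 4 5; 1 2 -3) = Δ·Π!·Σ² = 28/495  (sign +1)
B: Δ: 0! 2! 8! / 11! → 1/495; sum: t=0:+1/80640 = 1/80640; 3j²(1 4 5; 1 -4 3) = Δ·Π!·Σ² = 1/495  (sign +1)
I_A²/I_B² = (28/495)/(1/495) = 28/1

28/1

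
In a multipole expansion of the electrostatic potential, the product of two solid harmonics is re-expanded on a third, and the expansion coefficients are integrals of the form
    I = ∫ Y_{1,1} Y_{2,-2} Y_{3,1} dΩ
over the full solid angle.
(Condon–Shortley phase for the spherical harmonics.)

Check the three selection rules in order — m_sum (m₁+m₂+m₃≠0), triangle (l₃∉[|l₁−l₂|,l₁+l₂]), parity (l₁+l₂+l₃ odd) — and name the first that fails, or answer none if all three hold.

Σmᵢ = 0  ✓
l₃∈[|l₁−l₂|,l₁+l₂]=[1,3], have l₃=3  ✓
Σlᵢ = 6 ⇒ even  ✓

none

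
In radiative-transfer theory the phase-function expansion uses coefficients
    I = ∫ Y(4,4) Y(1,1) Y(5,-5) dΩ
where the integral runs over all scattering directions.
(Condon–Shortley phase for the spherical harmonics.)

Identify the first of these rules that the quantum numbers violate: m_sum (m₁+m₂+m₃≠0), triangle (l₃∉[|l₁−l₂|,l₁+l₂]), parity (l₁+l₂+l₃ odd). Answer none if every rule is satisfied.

none

azimuthal sum: 4 + 1 − 5 = 0  ✓
3 ≤ 5 ≤ 5 (triangle on l)  ✓
L = 4 + 1 + 5 = 10 (even)  ✓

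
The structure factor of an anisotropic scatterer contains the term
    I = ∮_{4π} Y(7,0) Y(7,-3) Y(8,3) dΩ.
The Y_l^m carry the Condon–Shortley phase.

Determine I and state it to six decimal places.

0.109412

Checks pass: Σm=0; 22 even; l₃=8∈[0,14].
(2·7+1)(2·7+1)(2·8+1) = 3825
Δ: 6! 8! 8! / 23! → 1/22086194130
sum: t=0:+1/18289152000 t=1:−1/248832000 t=2:+1/24883200 t=3:−1/11943936 t=4:+1/24883200 t=5:−1/248832000 t=6:+1/18289152000 = -11/975421440
3j²(7 7 8; 0 0 0) = Δ·Π!·Σ² = 1750/289731  (sign -1)
sum: t=0:+1/2090188800 t=1:−1/124416000 t=2:+1/49766400 t=3:−1/104509440 t=4:+1/1393459200 = 11/2985984000
3j²(7 7 8; 0 -3 3) = Δ·Π!·Σ² = 3773/579462  (sign -1)
combine: 4πI² = 3825·1750/289731·3773/579462 = 82534375/548653937
take √, sign +1: I = 0.10941157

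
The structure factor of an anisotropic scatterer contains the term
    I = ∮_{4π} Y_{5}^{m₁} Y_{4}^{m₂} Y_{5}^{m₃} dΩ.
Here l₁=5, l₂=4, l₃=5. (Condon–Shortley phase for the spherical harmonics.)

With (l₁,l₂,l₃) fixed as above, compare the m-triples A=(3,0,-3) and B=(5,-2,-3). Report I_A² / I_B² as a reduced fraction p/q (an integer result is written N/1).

l's match ⇒ only the (l;m) 3-j factors differ between A and B.
A: triangle coeff Δ(5,4,5) = 1/3153150; Σ_t [0,2]: t=0:+1/27648 t=1:−1/4320 t=2:+1/11520 = -1/9216; (3j)²=2/143 [(5 4 5; 3 0 -3)], sign=-1
B: triangle coeff Δ(5,4,5) = 1/3153150; Σ_t [0,0]: t=0:+1/69120 = 1/69120; (3j)²=4/143 [(5 4 5; 5 -2 -3)], sign=+1
I_A²/I_B² = (2/143)/(4/143) = 1/2

1/2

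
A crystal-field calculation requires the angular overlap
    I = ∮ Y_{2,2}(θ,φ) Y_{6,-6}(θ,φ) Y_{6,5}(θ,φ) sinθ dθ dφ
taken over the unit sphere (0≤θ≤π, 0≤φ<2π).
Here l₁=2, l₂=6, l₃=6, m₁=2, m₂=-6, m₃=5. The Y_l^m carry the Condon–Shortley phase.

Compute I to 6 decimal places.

0.000000

m-sum = 2 − 6 + 5 = 1 ≠ 0 ⇒ I = 0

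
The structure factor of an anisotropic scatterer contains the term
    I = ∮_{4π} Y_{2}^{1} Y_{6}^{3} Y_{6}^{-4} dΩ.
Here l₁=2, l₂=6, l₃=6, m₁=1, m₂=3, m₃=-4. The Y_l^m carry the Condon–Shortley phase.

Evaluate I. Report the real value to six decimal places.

Rules hold: Σm=0, L=14 even, 4≤6≤8.
N = 5·13·13 = 845
Δ = 2!·2!·10!/15! = 1/90090
Racah Σ t=0..2: t=0:+1/69120 t=1:−1/14400 t=2:+1/69120 = -7/172800
⇒ 3j(2 6 6; 0 0 0)² = 14/715, sgn -1
Racah Σ t=0..1: t=0:+1/725760 t=1:−1/161280 = -1/207360
⇒ 3j(2 6 6; 1 3 -4)² = 7/286, sgn -1
4πI² = N·(3j₀)²·(3jₘ)² = 49/121
I = +1·√(0.404959/4π) = 0.17951487

0.179515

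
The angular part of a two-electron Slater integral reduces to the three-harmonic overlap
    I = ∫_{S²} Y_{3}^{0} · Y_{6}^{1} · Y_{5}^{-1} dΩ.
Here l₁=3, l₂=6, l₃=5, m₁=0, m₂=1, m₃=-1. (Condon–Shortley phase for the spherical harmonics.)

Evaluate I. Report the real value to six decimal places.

-0.123080

Rules hold: Σm=0, L=14 even, 3≤5≤9.
N = 7·13·11 = 1001
Δ = 4!·2!·8!/15! = 1/675675
Racah Σ t=1..3: t=1:−1/8640 t=2:+1/2304 t=3:−1/8640 = 7/34560
⇒ 3j(3 6 5; 0 0 0)² = 7/429, sgn -1
Racah Σ t=1..3: t=1:−1/17280 t=2:+1/2880 t=3:−1/6912 = 1/6912
⇒ 3j(3 6 5; 0 1 -1)² = 5/429, sgn +1
4πI² = N·(3j₀)²·(3jₘ)² = 245/1287
I = -1·√(0.190365/4π) = -0.12308038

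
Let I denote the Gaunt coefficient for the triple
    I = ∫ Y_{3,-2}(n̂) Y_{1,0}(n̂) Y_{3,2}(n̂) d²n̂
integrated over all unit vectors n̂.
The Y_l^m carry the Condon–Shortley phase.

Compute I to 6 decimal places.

0.000000

l₁+l₂+l₃=7 is odd: 3j(l;000)=0 ⇒ I=0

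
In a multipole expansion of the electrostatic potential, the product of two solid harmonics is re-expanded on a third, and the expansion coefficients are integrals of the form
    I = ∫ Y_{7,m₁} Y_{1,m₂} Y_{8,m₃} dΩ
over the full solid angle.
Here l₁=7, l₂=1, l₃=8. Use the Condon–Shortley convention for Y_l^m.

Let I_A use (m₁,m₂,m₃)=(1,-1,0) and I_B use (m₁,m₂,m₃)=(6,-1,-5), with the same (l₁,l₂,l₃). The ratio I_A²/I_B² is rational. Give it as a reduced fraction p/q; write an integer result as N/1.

l's match ⇒ only the (l;m) 3-j factors differ between A and B.
A: triangle coeff Δ(7,1,8) = 1/2040; Σ_t [0,0]: t=0:+1/58060800 = 1/58060800; (3j)²=7/510 [(7 1 8; 1 -1 0)], sign=+1
B: triangle coeff Δ(7,1,8) = 1/2040; Σ_t [0,0]: t=0:+1/12454041600 = 1/12454041600; (3j)²=1/680 [(7 1 8; 6 -1 -5)], sign=-1
I_A²/I_B² = (7/510)/(1/680) = 28/3

28/3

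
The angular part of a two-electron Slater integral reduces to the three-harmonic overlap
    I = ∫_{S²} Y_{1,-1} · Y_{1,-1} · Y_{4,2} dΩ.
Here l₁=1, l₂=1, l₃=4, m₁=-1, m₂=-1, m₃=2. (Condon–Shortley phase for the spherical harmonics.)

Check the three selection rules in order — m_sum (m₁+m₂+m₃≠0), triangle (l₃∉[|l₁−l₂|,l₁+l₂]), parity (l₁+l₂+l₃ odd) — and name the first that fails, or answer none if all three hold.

triangle

Σmᵢ = 0  ✓
l₃∈[|l₁−l₂|,l₁+l₂]=[0,2], have l₃=4  ✗
Σlᵢ = 6 ⇒ even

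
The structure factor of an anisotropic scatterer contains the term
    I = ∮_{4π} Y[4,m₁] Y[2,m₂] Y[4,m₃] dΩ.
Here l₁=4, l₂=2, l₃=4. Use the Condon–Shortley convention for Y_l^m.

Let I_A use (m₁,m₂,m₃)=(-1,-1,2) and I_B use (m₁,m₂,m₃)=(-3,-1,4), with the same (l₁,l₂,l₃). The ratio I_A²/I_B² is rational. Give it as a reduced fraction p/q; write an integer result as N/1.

l's match ⇒ only the (l;m) 3-j factors differ between A and B.
A: triangle coeff Δ(4,2,4) = 1/13860; Σ_t [0,1]: t=0:+1/240 t=1:−1/96 = -1/160; (3j)²=27/1540 [(4 2 4; -1 -1 2)], sign=-1
B: triangle coeff Δ(4,2,4) = 1/13860; Σ_t [1,1]: t=1:−1/1440 = -1/1440; (3j)²=7/165 [(4 2 4; -3 -1 4)], sign=-1
I_A²/I_B² = (27/1540)/(7/165) = 81/196

81/196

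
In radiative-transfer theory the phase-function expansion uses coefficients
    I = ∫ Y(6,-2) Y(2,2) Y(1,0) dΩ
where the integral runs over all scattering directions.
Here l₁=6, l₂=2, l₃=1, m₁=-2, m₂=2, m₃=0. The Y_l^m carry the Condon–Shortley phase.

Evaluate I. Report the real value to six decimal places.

l₃=1 ∉ [4,8] — triangle fails ⇒ I = 0

0.000000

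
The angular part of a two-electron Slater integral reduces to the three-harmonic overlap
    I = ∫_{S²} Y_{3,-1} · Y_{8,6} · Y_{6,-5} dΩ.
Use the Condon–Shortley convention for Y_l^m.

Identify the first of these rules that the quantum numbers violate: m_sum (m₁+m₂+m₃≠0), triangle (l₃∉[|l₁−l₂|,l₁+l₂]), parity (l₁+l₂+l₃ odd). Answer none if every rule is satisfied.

parity

azimuthal sum: -1 + 6 − 5 = 0  ✓
5 ≤ 6 ≤ 11 (triangle on l)  ✓
L = 3 + 8 + 6 = 17 (odd)  ✗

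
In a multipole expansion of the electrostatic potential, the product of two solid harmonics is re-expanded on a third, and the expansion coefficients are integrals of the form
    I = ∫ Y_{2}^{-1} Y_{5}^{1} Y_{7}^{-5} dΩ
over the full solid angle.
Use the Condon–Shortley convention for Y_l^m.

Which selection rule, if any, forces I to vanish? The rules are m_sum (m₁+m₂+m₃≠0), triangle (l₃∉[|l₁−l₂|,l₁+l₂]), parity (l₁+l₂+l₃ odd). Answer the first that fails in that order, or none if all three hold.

m_sum

azimuthal sum: -1 + 1 − 5 = -5  ✗
3 ≤ 7 ≤ 7 (triangle on l)
L = 2 + 5 + 7 = 14 (even)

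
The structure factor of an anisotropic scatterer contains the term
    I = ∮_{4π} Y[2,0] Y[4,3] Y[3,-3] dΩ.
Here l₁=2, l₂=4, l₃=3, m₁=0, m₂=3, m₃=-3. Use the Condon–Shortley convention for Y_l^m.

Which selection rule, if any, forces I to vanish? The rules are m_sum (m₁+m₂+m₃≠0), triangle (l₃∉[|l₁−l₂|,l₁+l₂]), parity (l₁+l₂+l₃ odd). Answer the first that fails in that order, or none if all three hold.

Σmᵢ = 0  ✓
l₃∈[|l₁−l₂|,l₁+l₂]=[2,6], have l₃=3  ✓
Σlᵢ = 9 ⇒ odd  ✗

parity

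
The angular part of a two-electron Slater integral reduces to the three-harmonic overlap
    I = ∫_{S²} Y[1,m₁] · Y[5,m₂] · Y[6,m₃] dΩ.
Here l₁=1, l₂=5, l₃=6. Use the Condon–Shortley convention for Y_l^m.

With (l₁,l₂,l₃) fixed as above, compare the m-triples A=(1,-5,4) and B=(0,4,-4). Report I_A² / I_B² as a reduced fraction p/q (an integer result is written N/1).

1/20

Same 1,5,6: normalisation and zero-m 3j drop out of the ratio.
A: Δ: 0! 2! 10! / 13! → 1/858; sum: t=0:+1/7257600 = 1/7257600; 3j²(1 5 6; 1 -5 4) = Δ·Π!·Σ² = 1/858  (sign +1)
B: Δ: 0! 2! 10! / 13! → 1/858; sum: t=0:+1/362880 = 1/362880; 3j²(1 5 6; 0 4 -4) = Δ·Π!·Σ² = 10/429  (sign +1)
I_A²/I_B² = (1/858)/(10/429) = 1/20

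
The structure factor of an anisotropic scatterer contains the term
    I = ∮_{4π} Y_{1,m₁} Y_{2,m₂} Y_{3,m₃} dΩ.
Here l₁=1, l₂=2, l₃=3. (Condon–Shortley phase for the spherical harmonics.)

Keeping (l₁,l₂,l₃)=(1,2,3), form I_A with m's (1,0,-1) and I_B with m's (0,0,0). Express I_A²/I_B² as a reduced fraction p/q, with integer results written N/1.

Same 1,2,3: normalisation and zero-m 3j drop out of the ratio.
A: Δ: 0! 2! 4! / 7! → 1/105; sum: t=0:+1/8 = 1/8; 3j²(1 2 3; 1 0 -1) = Δ·Π!·Σ² = 2/35  (sign +1)
B: Δ: 0! 2! 4! / 7! → 1/105; sum: t=0:+1/4 = 1/4; 3j²(1 2 3; 0 0 0) = Δ·Π!·Σ² = 3/35  (sign -1)
I_A²/I_B² = (2/35)/(3/35) = 2/3

2/3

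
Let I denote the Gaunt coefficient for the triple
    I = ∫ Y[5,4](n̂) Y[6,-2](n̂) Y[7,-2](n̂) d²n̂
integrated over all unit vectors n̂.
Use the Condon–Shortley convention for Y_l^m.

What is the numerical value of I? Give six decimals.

0.103719

Checks pass: Σm=0; 18 even; l₃=7∈[1,11].
(2·5+1)(2·6+1)(2·7+1) = 2145
Δ: 4! 6! 8! / 19! → 1/174594420
sum: t=0:+1/4147200 t=1:−1/207360 t=2:+1/82944 t=3:−1/207360 t=4:+1/4147200 = 1/345600
3j²(5 6 7; 0 0 0) = Δ·Π!·Σ² = 420/46189  (sign -1)
sum: t=0:+1/1658880 t=1:−1/3110400 = 7/24883200
3j²(5 6 7; 4 -2 -2) = Δ·Π!·Σ² = 4802/692835  (sign -1)
combine: 4πI² = 2145·420/46189·4802/692835 = 2016840/14919047
take √, sign +1: I = 0.10371946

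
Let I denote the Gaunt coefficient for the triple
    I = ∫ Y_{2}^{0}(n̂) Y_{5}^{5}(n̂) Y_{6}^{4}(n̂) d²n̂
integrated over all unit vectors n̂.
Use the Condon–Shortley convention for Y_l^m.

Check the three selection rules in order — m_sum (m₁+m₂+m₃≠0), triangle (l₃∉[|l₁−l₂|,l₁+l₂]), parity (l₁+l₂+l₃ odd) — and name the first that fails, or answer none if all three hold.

Σmᵢ = 9  ✗
l₃∈[|l₁−l₂|,l₁+l₂]=[3,7], have l₃=6
Σlᵢ = 13 ⇒ odd

m_sum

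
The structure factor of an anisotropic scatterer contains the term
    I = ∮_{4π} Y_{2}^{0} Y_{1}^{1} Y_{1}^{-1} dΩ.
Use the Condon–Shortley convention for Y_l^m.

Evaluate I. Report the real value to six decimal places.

0.126157

m-sum 0 ✓  L=4 even ✓  1≤1≤3 ✓
Π(2lᵢ+1) = 5×3×3 = 45
triangle coeff Δ(2,1,1) = 1/30
Σ_t [1,1]: t=1:−1/1 = -1/1
(3j)²=2/15 [(2 1 1; 0 0 0)], sign=+1
Σ_t [2,2]: t=2:+1/4 = 1/4
(3j)²=1/30 [(2 1 1; 0 1 -1)], sign=+1
⇒ 4πI² = 1/5
I = (+1)√(1/5/(4π)) = 0.12615663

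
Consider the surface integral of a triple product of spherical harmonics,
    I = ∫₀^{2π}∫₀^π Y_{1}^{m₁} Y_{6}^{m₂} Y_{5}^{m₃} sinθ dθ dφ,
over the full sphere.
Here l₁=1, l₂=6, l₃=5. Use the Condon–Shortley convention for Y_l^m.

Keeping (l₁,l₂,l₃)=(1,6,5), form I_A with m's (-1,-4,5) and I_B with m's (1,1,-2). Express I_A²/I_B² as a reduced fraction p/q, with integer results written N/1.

Shared (l₁,l₂,l₃)=(1,6,5): N and (l;000)² cancel in I_A²/I_B².
A: Δ = 2!·0!·10!/13! = 1/858; Racah Σ t=2..2: t=2:+1/7257600 = 1/7257600; ⇒ 3j(1 6 5; -1 -4 5)² = 1/858, sgn +1
B: Δ = 2!·0!·10!/13! = 1/858; Racah Σ t=0..0: t=0:+1/60480 = 1/60480; ⇒ 3j(1 6 5; 1 1 -2)² = 5/429, sgn -1
I_A²/I_B² = (1/858)/(5/429) = 1/10

1/10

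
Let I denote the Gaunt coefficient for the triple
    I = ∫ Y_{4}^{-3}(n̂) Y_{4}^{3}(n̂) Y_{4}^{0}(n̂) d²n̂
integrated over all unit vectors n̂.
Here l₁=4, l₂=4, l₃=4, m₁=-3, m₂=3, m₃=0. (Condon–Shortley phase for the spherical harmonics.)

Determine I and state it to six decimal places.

0.159788

Checks pass: Σm=0; 12 even; l₃=4∈[0,8].
(2·4+1)(2·4+1)(2·4+1) = 729
Δ: 4! 4! 4! / 13! → 1/450450
sum: t=0:+1/13824 t=1:−1/216 t=2:+1/64 t=3:−1/216 t=4:+1/13824 = 5/768
3j²(4 4 4; 0 0 0) = Δ·Π!·Σ² = 18/1001  (sign +1)
sum: t=3:−1/3456 t=4:+1/864 = 1/1152
3j²(4 4 4; -3 3 0) = Δ·Π!·Σ² = 7/286  (sign +1)
combine: 4πI² = 729·18/1001·7/286 = 6561/20449
take √, sign +1: I = 0.15978796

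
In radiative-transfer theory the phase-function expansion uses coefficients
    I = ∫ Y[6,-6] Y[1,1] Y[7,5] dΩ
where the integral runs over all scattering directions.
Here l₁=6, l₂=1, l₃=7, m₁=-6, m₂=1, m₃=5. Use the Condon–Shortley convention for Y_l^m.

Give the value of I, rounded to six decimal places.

Rules hold: Σm=0, L=14 even, 5≤7≤7.
N = 13·3·15 = 585
Δ = 0!·12!·2!/15! = 1/1365
Racah Σ t=0..0: t=0:+1/518400 = 1/518400
⇒ 3j(6 1 7; 0 0 0)² = 7/195, sgn -1
Racah Σ t=0..0: t=0:+1/958003200 = 1/958003200
⇒ 3j(6 1 7; -6 1 5)² = 1/1365, sgn +1
4πI² = N·(3j₀)²·(3jₘ)² = 1/65
I = -1·√(0.0153846/4π) = -0.03498955

-0.034990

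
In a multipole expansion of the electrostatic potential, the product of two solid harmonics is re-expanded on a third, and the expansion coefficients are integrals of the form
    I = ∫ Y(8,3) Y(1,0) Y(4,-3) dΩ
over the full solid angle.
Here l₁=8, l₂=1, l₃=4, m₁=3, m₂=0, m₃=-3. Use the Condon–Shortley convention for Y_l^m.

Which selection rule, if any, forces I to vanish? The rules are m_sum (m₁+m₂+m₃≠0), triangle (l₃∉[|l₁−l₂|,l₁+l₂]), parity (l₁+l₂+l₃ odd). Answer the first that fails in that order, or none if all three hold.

triangle

m₁+m₂+m₃ = 3 + 0 − 3 = 0  ✓
triangle: |8−1|=7 ≤ l₃=4 ≤ 8+1=9  ✗
parity: l₁+l₂+l₃ = 13 is odd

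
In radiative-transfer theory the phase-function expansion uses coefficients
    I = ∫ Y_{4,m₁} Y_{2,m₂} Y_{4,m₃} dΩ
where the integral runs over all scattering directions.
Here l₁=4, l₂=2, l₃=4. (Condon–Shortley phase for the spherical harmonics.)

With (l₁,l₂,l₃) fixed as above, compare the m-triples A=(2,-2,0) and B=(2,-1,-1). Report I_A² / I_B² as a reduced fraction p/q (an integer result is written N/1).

20/9

l's match ⇒ only the (l;m) 3-j factors differ between A and B.
A: triangle coeff Δ(4,2,4) = 1/13860; Σ_t [0,0]: t=0:+1/192 = 1/192; (3j)²=3/77 [(4 2 4; 2 -2 0)], sign=+1
B: triangle coeff Δ(4,2,4) = 1/13860; Σ_t [0,1]: t=0:+1/96 t=1:−1/240 = 1/160; (3j)²=27/1540 [(4 2 4; 2 -1 -1)], sign=-1
I_A²/I_B² = (3/77)/(27/1540) = 20/9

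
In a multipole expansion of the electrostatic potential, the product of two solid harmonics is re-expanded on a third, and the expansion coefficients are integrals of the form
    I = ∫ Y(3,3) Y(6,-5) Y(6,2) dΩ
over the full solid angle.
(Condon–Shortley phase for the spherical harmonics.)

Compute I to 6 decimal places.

0.000000

Σlᵢ=15 odd — θ-integrand is odd under cosθ→−cosθ; I=0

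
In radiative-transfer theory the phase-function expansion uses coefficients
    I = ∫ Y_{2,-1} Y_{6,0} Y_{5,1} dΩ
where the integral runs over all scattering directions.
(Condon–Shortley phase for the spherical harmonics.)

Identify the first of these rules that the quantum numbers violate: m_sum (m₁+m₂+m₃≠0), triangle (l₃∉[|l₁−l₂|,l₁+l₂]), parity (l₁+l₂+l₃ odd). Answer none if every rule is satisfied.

parity

Σmᵢ = 0  ✓
l₃∈[|l₁−l₂|,l₁+l₂]=[4,8], have l₃=5  ✓
Σlᵢ = 13 ⇒ odd  ✗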